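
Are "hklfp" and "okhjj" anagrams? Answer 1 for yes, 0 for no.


Strings: "hklfp", "okhjj"
Sorted first:  fhklp
Sorted second: hjjko
Differ at position 0: 'f' vs 'h' => not anagrams

0


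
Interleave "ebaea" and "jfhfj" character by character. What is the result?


Interleaving "ebaea" and "jfhfj":
  Position 0: 'e' from first, 'j' from second => "ej"
  Position 1: 'b' from first, 'f' from second => "bf"
  Position 2: 'a' from first, 'h' from second => "ah"
  Position 3: 'e' from first, 'f' from second => "ef"
  Position 4: 'a' from first, 'j' from second => "aj"
Result: ejbfahefaj

ejbfahefaj


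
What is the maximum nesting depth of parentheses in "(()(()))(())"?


Input: "(()(()))(())"
Tracking depth:
  Position 0 '(': depth becomes 1
  Position 1 '(': depth becomes 2
  Position 2 ')': depth becomes 1
  Position 3 '(': depth becomes 2
  Position 4 '(': depth becomes 3
  Position 5 ')': depth becomes 2
  Position 6 ')': depth becomes 1
  Position 7 ')': depth becomes 0
  Position 8 '(': depth becomes 1
  Position 9 '(': depth becomes 2
  Position 10 ')': depth becomes 1
  Position 11 ')': depth becomes 0
Maximum depth reached: 3

3


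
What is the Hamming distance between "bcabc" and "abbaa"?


Comparing "bcabc" and "abbaa" position by position:
  Position 0: 'b' vs 'a' => differ
  Position 1: 'c' vs 'b' => differ
  Position 2: 'a' vs 'b' => differ
  Position 3: 'b' vs 'a' => differ
  Position 4: 'c' vs 'a' => differ
Total differences (Hamming distance): 5

5


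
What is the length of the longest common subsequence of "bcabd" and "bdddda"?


LCS of "bcabd" and "bdddda"
DP table:
           b    d    d    d    d    a
      0    0    0    0    0    0    0
  b   0    1    1    1    1    1    1
  c   0    1    1    1    1    1    1
  a   0    1    1    1    1    1    2
  b   0    1    1    1    1    1    2
  d   0    1    2    2    2    2    2
LCS length = dp[5][6] = 2

2


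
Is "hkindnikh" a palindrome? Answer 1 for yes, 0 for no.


Input: hkindnikh
Reversed: hkindnikh
  Compare pos 0 ('h') with pos 8 ('h'): match
  Compare pos 1 ('k') with pos 7 ('k'): match
  Compare pos 2 ('i') with pos 6 ('i'): match
  Compare pos 3 ('n') with pos 5 ('n'): match
Result: palindrome

1


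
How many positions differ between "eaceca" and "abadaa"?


Comparing "eaceca" and "abadaa" position by position:
  Position 0: 'e' vs 'a' => DIFFER
  Position 1: 'a' vs 'b' => DIFFER
  Position 2: 'c' vs 'a' => DIFFER
  Position 3: 'e' vs 'd' => DIFFER
  Position 4: 'c' vs 'a' => DIFFER
  Position 5: 'a' vs 'a' => same
Positions that differ: 5

5


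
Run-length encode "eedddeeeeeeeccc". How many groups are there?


Input: eedddeeeeeeeccc
Scanning for consecutive runs:
  Group 1: 'e' x 2 (positions 0-1)
  Group 2: 'd' x 3 (positions 2-4)
  Group 3: 'e' x 7 (positions 5-11)
  Group 4: 'c' x 3 (positions 12-14)
Total groups: 4

4


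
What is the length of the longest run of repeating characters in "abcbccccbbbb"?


Input: "abcbccccbbbb"
Scanning for longest run:
  Position 1 ('b'): new char, reset run to 1
  Position 2 ('c'): new char, reset run to 1
  Position 3 ('b'): new char, reset run to 1
  Position 4 ('c'): new char, reset run to 1
  Position 5 ('c'): continues run of 'c', length=2
  Position 6 ('c'): continues run of 'c', length=3
  Position 7 ('c'): continues run of 'c', length=4
  Position 8 ('b'): new char, reset run to 1
  Position 9 ('b'): continues run of 'b', length=2
  Position 10 ('b'): continues run of 'b', length=3
  Position 11 ('b'): continues run of 'b', length=4
Longest run: 'c' with length 4

4


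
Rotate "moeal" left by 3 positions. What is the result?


Input: "moeal", rotate left by 3
First 3 characters: "moe"
Remaining characters: "al"
Concatenate remaining + first: "al" + "moe" = "almoe"

almoe


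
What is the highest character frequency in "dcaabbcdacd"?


Input: dcaabbcdacd
Character counts:
  'a': 3
  'b': 2
  'c': 3
  'd': 3
Maximum frequency: 3

3


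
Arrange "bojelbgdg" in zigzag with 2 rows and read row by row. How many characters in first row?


Zigzag "bojelbgdg" into 2 rows:
Placing characters:
  'b' => row 0
  'o' => row 1
  'j' => row 0
  'e' => row 1
  'l' => row 0
  'b' => row 1
  'g' => row 0
  'd' => row 1
  'g' => row 0
Rows:
  Row 0: "bjlgg"
  Row 1: "oebd"
First row length: 5

5


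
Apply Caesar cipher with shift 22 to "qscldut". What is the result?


Caesar cipher: shift "qscldut" by 22
  'q' (pos 16) + 22 = pos 12 = 'm'
  's' (pos 18) + 22 = pos 14 = 'o'
  'c' (pos 2) + 22 = pos 24 = 'y'
  'l' (pos 11) + 22 = pos 7 = 'h'
  'd' (pos 3) + 22 = pos 25 = 'z'
  'u' (pos 20) + 22 = pos 16 = 'q'
  't' (pos 19) + 22 = pos 15 = 'p'
Result: moyhzqp

moyhzqp


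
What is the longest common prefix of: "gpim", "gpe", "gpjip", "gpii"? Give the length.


Words: gpim, gpe, gpjip, gpii
  Position 0: all 'g' => match
  Position 1: all 'p' => match
  Position 2: ('i', 'e', 'j', 'i') => mismatch, stop
LCP = "gp" (length 2)

2


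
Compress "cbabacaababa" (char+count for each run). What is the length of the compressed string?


Input: cbabacaababa
Runs:
  'c' x 1 => "c1"
  'b' x 1 => "b1"
  'a' x 1 => "a1"
  'b' x 1 => "b1"
  'a' x 1 => "a1"
  'c' x 1 => "c1"
  'a' x 2 => "a2"
  'b' x 1 => "b1"
  'a' x 1 => "a1"
  'b' x 1 => "b1"
  'a' x 1 => "a1"
Compressed: "c1b1a1b1a1c1a2b1a1b1a1"
Compressed length: 22

22


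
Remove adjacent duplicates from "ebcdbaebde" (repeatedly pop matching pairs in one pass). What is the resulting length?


Input: ebcdbaebde
Stack-based adjacent duplicate removal:
  Read 'e': push. Stack: e
  Read 'b': push. Stack: eb
  Read 'c': push. Stack: ebc
  Read 'd': push. Stack: ebcd
  Read 'b': push. Stack: ebcdb
  Read 'a': push. Stack: ebcdba
  Read 'e': push. Stack: ebcdbae
  Read 'b': push. Stack: ebcdbaeb
  Read 'd': push. Stack: ebcdbaebd
  Read 'e': push. Stack: ebcdbaebde
Final stack: "ebcdbaebde" (length 10)

10


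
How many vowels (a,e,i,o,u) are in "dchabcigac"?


Input: dchabcigac
Checking each character:
  'd' at position 0: consonant
  'c' at position 1: consonant
  'h' at position 2: consonant
  'a' at position 3: vowel (running total: 1)
  'b' at position 4: consonant
  'c' at position 5: consonant
  'i' at position 6: vowel (running total: 2)
  'g' at position 7: consonant
  'a' at position 8: vowel (running total: 3)
  'c' at position 9: consonant
Total vowels: 3

3


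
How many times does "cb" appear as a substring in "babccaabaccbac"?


Searching for "cb" in "babccaabaccbac"
Scanning each position:
  Position 0: "ba" => no
  Position 1: "ab" => no
  Position 2: "bc" => no
  Position 3: "cc" => no
  Position 4: "ca" => no
  Position 5: "aa" => no
  Position 6: "ab" => no
  Position 7: "ba" => no
  Position 8: "ac" => no
  Position 9: "cc" => no
  Position 10: "cb" => MATCH
  Position 11: "ba" => no
  Position 12: "ac" => no
Total occurrences: 1

1


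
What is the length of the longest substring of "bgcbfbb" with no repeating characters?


Input: "bgcbfbb"
Sliding window (track last position of each char):
  Position 0 ('b'): window [0,0] length 1 -- new best
  Position 1 ('g'): window [0,1] length 2 -- new best
  Position 2 ('c'): window [0,2] length 3 -- new best
  Position 3 ('b'): repeat (last at 0), move window start to 1
  Position 3 ('b'): window [1,3] length 3
  Position 4 ('f'): window [1,4] length 4 -- new best
  Position 5 ('b'): repeat (last at 3), move window start to 4
  Position 5 ('b'): window [4,5] length 2
  Position 6 ('b'): repeat (last at 5), move window start to 6
  Position 6 ('b'): window [6,6] length 1
Longest substring with no repeats: "gcbf" with length 4

4


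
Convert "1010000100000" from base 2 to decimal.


Input: "1010000100000" in base 2
Positional expansion:
  Digit '1' (value 1) x 2^12 = 4096
  Digit '0' (value 0) x 2^11 = 0
  Digit '1' (value 1) x 2^10 = 1024
  Digit '0' (value 0) x 2^9 = 0
  Digit '0' (value 0) x 2^8 = 0
  Digit '0' (value 0) x 2^7 = 0
  Digit '0' (value 0) x 2^6 = 0
  Digit '1' (value 1) x 2^5 = 32
  Digit '0' (value 0) x 2^4 = 0
  Digit '0' (value 0) x 2^3 = 0
  Digit '0' (value 0) x 2^2 = 0
  Digit '0' (value 0) x 2^1 = 0
  Digit '0' (value 0) x 2^0 = 0
Sum = 5152

5152


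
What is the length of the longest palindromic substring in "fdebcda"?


Input: "fdebcda"
Checking substrings for palindromes:
  No multi-char palindromic substrings found
Longest palindromic substring: "f" with length 1

1


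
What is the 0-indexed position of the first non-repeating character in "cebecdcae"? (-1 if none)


Input: cebecdcae
Character frequencies:
  'a': 1
  'b': 1
  'c': 3
  'd': 1
  'e': 3
Scanning left to right for freq == 1:
  Position 0 ('c'): freq=3, skip
  Position 1 ('e'): freq=3, skip
  Position 2 ('b'): unique! => answer = 2

2


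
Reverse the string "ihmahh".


Input: ihmahh
Reading characters right to left:
  Position 5: 'h'
  Position 4: 'h'
  Position 3: 'a'
  Position 2: 'm'
  Position 1: 'h'
  Position 0: 'i'
Reversed: hhamhi

hhamhi


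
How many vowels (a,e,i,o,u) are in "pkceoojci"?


Input: pkceoojci
Checking each character:
  'p' at position 0: consonant
  'k' at position 1: consonant
  'c' at position 2: consonant
  'e' at position 3: vowel (running total: 1)
  'o' at position 4: vowel (running total: 2)
  'o' at position 5: vowel (running total: 3)
  'j' at position 6: consonant
  'c' at position 7: consonant
  'i' at position 8: vowel (running total: 4)
Total vowels: 4

4


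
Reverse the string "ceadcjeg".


Input: ceadcjeg
Reading characters right to left:
  Position 7: 'g'
  Position 6: 'e'
  Position 5: 'j'
  Position 4: 'c'
  Position 3: 'd'
  Position 2: 'a'
  Position 1: 'e'
  Position 0: 'c'
Reversed: gejcdaec

gejcdaec


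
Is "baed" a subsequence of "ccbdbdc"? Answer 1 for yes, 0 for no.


Check if "baed" is a subsequence of "ccbdbdc"
Greedy scan:
  Position 0 ('c'): no match needed
  Position 1 ('c'): no match needed
  Position 2 ('b'): matches sub[0] = 'b'
  Position 3 ('d'): no match needed
  Position 4 ('b'): no match needed
  Position 5 ('d'): no match needed
  Position 6 ('c'): no match needed
Only matched 1/4 characters => not a subsequence

0


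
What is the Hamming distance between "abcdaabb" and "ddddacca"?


Comparing "abcdaabb" and "ddddacca" position by position:
  Position 0: 'a' vs 'd' => differ
  Position 1: 'b' vs 'd' => differ
  Position 2: 'c' vs 'd' => differ
  Position 3: 'd' vs 'd' => same
  Position 4: 'a' vs 'a' => same
  Position 5: 'a' vs 'c' => differ
  Position 6: 'b' vs 'c' => differ
  Position 7: 'b' vs 'a' => differ
Total differences (Hamming distance): 6

6


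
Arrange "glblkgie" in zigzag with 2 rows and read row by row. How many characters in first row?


Zigzag "glblkgie" into 2 rows:
Placing characters:
  'g' => row 0
  'l' => row 1
  'b' => row 0
  'l' => row 1
  'k' => row 0
  'g' => row 1
  'i' => row 0
  'e' => row 1
Rows:
  Row 0: "gbki"
  Row 1: "llge"
First row length: 4

4


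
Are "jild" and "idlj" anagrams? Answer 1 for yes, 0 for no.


Strings: "jild", "idlj"
Sorted first:  dijl
Sorted second: dijl
Sorted forms match => anagrams

1


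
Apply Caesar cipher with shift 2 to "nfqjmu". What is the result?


Caesar cipher: shift "nfqjmu" by 2
  'n' (pos 13) + 2 = pos 15 = 'p'
  'f' (pos 5) + 2 = pos 7 = 'h'
  'q' (pos 16) + 2 = pos 18 = 's'
  'j' (pos 9) + 2 = pos 11 = 'l'
  'm' (pos 12) + 2 = pos 14 = 'o'
  'u' (pos 20) + 2 = pos 22 = 'w'
Result: phslow

phslow


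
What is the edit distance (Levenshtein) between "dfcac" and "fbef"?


Computing edit distance: "dfcac" -> "fbef"
DP table:
           f    b    e    f
      0    1    2    3    4
  d   1    1    2    3    4
  f   2    1    2    3    3
  c   3    2    2    3    4
  a   4    3    3    3    4
  c   5    4    4    4    4
Edit distance = dp[5][4] = 4

4


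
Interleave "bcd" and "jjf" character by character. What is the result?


Interleaving "bcd" and "jjf":
  Position 0: 'b' from first, 'j' from second => "bj"
  Position 1: 'c' from first, 'j' from second => "cj"
  Position 2: 'd' from first, 'f' from second => "df"
Result: bjcjdf

bjcjdf


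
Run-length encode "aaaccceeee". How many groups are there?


Input: aaaccceeee
Scanning for consecutive runs:
  Group 1: 'a' x 3 (positions 0-2)
  Group 2: 'c' x 3 (positions 3-5)
  Group 3: 'e' x 4 (positions 6-9)
Total groups: 3

3


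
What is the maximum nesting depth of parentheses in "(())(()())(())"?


Input: "(())(()())(())"
Tracking depth:
  Position 0 '(': depth becomes 1
  Position 1 '(': depth becomes 2
  Position 2 ')': depth becomes 1
  Position 3 ')': depth becomes 0
  Position 4 '(': depth becomes 1
  Position 5 '(': depth becomes 2
  Position 6 ')': depth becomes 1
  Position 7 '(': depth becomes 2
  Position 8 ')': depth becomes 1
  Position 9 ')': depth becomes 0
  Position 10 '(': depth becomes 1
  Position 11 '(': depth becomes 2
  Position 12 ')': depth becomes 1
  Position 13 ')': depth becomes 0
Maximum depth reached: 2

2


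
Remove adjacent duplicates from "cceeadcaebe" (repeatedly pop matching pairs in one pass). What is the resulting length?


Input: cceeadcaebe
Stack-based adjacent duplicate removal:
  Read 'c': push. Stack: c
  Read 'c': matches stack top 'c' => pop. Stack: (empty)
  Read 'e': push. Stack: e
  Read 'e': matches stack top 'e' => pop. Stack: (empty)
  Read 'a': push. Stack: a
  Read 'd': push. Stack: ad
  Read 'c': push. Stack: adc
  Read 'a': push. Stack: adca
  Read 'e': push. Stack: adcae
  Read 'b': push. Stack: adcaeb
  Read 'e': push. Stack: adcaebe
Final stack: "adcaebe" (length 7)

7


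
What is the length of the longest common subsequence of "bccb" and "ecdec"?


LCS of "bccb" and "ecdec"
DP table:
           e    c    d    e    c
      0    0    0    0    0    0
  b   0    0    0    0    0    0
  c   0    0    1    1    1    1
  c   0    0    1    1    1    2
  b   0    0    1    1    1    2
LCS length = dp[4][5] = 2

2


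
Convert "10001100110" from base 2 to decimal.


Input: "10001100110" in base 2
Positional expansion:
  Digit '1' (value 1) x 2^10 = 1024
  Digit '0' (value 0) x 2^9 = 0
  Digit '0' (value 0) x 2^8 = 0
  Digit '0' (value 0) x 2^7 = 0
  Digit '1' (value 1) x 2^6 = 64
  Digit '1' (value 1) x 2^5 = 32
  Digit '0' (value 0) x 2^4 = 0
  Digit '0' (value 0) x 2^3 = 0
  Digit '1' (value 1) x 2^2 = 4
  Digit '1' (value 1) x 2^1 = 2
  Digit '0' (value 0) x 2^0 = 0
Sum = 1126

1126


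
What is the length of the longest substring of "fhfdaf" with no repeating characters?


Input: "fhfdaf"
Sliding window (track last position of each char):
  Position 0 ('f'): window [0,0] length 1 -- new best
  Position 1 ('h'): window [0,1] length 2 -- new best
  Position 2 ('f'): repeat (last at 0), move window start to 1
  Position 2 ('f'): window [1,2] length 2
  Position 3 ('d'): window [1,3] length 3 -- new best
  Position 4 ('a'): window [1,4] length 4 -- new best
  Position 5 ('f'): repeat (last at 2), move window start to 3
  Position 5 ('f'): window [3,5] length 3
Longest substring with no repeats: "hfda" with length 4

4


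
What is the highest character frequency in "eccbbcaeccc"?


Input: eccbbcaeccc
Character counts:
  'a': 1
  'b': 2
  'c': 6
  'e': 2
Maximum frequency: 6

6


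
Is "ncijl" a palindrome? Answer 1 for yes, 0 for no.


Input: ncijl
Reversed: ljicn
  Compare pos 0 ('n') with pos 4 ('l'): MISMATCH
  Compare pos 1 ('c') with pos 3 ('j'): MISMATCH
Result: not a palindrome

0


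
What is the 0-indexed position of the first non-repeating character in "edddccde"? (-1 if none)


Input: edddccde
Character frequencies:
  'c': 2
  'd': 4
  'e': 2
Scanning left to right for freq == 1:
  Position 0 ('e'): freq=2, skip
  Position 1 ('d'): freq=4, skip
  Position 2 ('d'): freq=4, skip
  Position 3 ('d'): freq=4, skip
  Position 4 ('c'): freq=2, skip
  Position 5 ('c'): freq=2, skip
  Position 6 ('d'): freq=4, skip
  Position 7 ('e'): freq=2, skip
  No unique character found => answer = -1

-1


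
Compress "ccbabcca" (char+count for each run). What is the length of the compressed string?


Input: ccbabcca
Runs:
  'c' x 2 => "c2"
  'b' x 1 => "b1"
  'a' x 1 => "a1"
  'b' x 1 => "b1"
  'c' x 2 => "c2"
  'a' x 1 => "a1"
Compressed: "c2b1a1b1c2a1"
Compressed length: 12

12


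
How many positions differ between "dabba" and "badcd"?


Comparing "dabba" and "badcd" position by position:
  Position 0: 'd' vs 'b' => DIFFER
  Position 1: 'a' vs 'a' => same
  Position 2: 'b' vs 'd' => DIFFER
  Position 3: 'b' vs 'c' => DIFFER
  Position 4: 'a' vs 'd' => DIFFER
Positions that differ: 4

4


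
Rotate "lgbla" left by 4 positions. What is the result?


Input: "lgbla", rotate left by 4
First 4 characters: "lgbl"
Remaining characters: "a"
Concatenate remaining + first: "a" + "lgbl" = "algbl"

algbl


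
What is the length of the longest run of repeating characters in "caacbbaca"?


Input: "caacbbaca"
Scanning for longest run:
  Position 1 ('a'): new char, reset run to 1
  Position 2 ('a'): continues run of 'a', length=2
  Position 3 ('c'): new char, reset run to 1
  Position 4 ('b'): new char, reset run to 1
  Position 5 ('b'): continues run of 'b', length=2
  Position 6 ('a'): new char, reset run to 1
  Position 7 ('c'): new char, reset run to 1
  Position 8 ('a'): new char, reset run to 1
Longest run: 'a' with length 2

2


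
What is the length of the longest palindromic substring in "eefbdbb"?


Input: "eefbdbb"
Checking substrings for palindromes:
  [3:6] "bdb" (len 3) => palindrome
  [0:2] "ee" (len 2) => palindrome
  [5:7] "bb" (len 2) => palindrome
Longest palindromic substring: "bdb" with length 3

3


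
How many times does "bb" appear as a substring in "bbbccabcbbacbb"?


Searching for "bb" in "bbbccabcbbacbb"
Scanning each position:
  Position 0: "bb" => MATCH
  Position 1: "bb" => MATCH
  Position 2: "bc" => no
  Position 3: "cc" => no
  Position 4: "ca" => no
  Position 5: "ab" => no
  Position 6: "bc" => no
  Position 7: "cb" => no
  Position 8: "bb" => MATCH
  Position 9: "ba" => no
  Position 10: "ac" => no
  Position 11: "cb" => no
  Position 12: "bb" => MATCH
Total occurrences: 4

4


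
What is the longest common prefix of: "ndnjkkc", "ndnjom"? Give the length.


Words: ndnjkkc, ndnjom
  Position 0: all 'n' => match
  Position 1: all 'd' => match
  Position 2: all 'n' => match
  Position 3: all 'j' => match
  Position 4: ('k', 'o') => mismatch, stop
LCP = "ndnj" (length 4)

4


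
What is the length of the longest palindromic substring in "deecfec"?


Input: "deecfec"
Checking substrings for palindromes:
  [1:3] "ee" (len 2) => palindrome
Longest palindromic substring: "ee" with length 2

2


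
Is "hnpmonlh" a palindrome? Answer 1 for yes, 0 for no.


Input: hnpmonlh
Reversed: hlnompnh
  Compare pos 0 ('h') with pos 7 ('h'): match
  Compare pos 1 ('n') with pos 6 ('l'): MISMATCH
  Compare pos 2 ('p') with pos 5 ('n'): MISMATCH
  Compare pos 3 ('m') with pos 4 ('o'): MISMATCH
Result: not a palindrome

0


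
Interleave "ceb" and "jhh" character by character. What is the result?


Interleaving "ceb" and "jhh":
  Position 0: 'c' from first, 'j' from second => "cj"
  Position 1: 'e' from first, 'h' from second => "eh"
  Position 2: 'b' from first, 'h' from second => "bh"
Result: cjehbh

cjehbh


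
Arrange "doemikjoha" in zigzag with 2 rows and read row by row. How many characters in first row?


Zigzag "doemikjoha" into 2 rows:
Placing characters:
  'd' => row 0
  'o' => row 1
  'e' => row 0
  'm' => row 1
  'i' => row 0
  'k' => row 1
  'j' => row 0
  'o' => row 1
  'h' => row 0
  'a' => row 1
Rows:
  Row 0: "deijh"
  Row 1: "omkoa"
First row length: 5

5


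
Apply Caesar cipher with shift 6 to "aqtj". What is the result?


Caesar cipher: shift "aqtj" by 6
  'a' (pos 0) + 6 = pos 6 = 'g'
  'q' (pos 16) + 6 = pos 22 = 'w'
  't' (pos 19) + 6 = pos 25 = 'z'
  'j' (pos 9) + 6 = pos 15 = 'p'
Result: gwzp

gwzp


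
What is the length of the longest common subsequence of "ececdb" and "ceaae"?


LCS of "ececdb" and "ceaae"
DP table:
           c    e    a    a    e
      0    0    0    0    0    0
  e   0    0    1    1    1    1
  c   0    1    1    1    1    1
  e   0    1    2    2    2    2
  c   0    1    2    2    2    2
  d   0    1    2    2    2    2
  b   0    1    2    2    2    2
LCS length = dp[6][5] = 2

2


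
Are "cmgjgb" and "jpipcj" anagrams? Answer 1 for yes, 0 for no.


Strings: "cmgjgb", "jpipcj"
Sorted first:  bcggjm
Sorted second: cijjpp
Differ at position 0: 'b' vs 'c' => not anagrams

0


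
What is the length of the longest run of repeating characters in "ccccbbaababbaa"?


Input: "ccccbbaababbaa"
Scanning for longest run:
  Position 1 ('c'): continues run of 'c', length=2
  Position 2 ('c'): continues run of 'c', length=3
  Position 3 ('c'): continues run of 'c', length=4
  Position 4 ('b'): new char, reset run to 1
  Position 5 ('b'): continues run of 'b', length=2
  Position 6 ('a'): new char, reset run to 1
  Position 7 ('a'): continues run of 'a', length=2
  Position 8 ('b'): new char, reset run to 1
  Position 9 ('a'): new char, reset run to 1
  Position 10 ('b'): new char, reset run to 1
  Position 11 ('b'): continues run of 'b', length=2
  Position 12 ('a'): new char, reset run to 1
  Position 13 ('a'): continues run of 'a', length=2
Longest run: 'c' with length 4

4


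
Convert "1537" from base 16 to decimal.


Input: "1537" in base 16
Positional expansion:
  Digit '1' (value 1) x 16^3 = 4096
  Digit '5' (value 5) x 16^2 = 1280
  Digit '3' (value 3) x 16^1 = 48
  Digit '7' (value 7) x 16^0 = 7
Sum = 5431

5431


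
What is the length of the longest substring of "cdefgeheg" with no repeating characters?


Input: "cdefgeheg"
Sliding window (track last position of each char):
  Position 0 ('c'): window [0,0] length 1 -- new best
  Position 1 ('d'): window [0,1] length 2 -- new best
  Position 2 ('e'): window [0,2] length 3 -- new best
  Position 3 ('f'): window [0,3] length 4 -- new best
  Position 4 ('g'): window [0,4] length 5 -- new best
  Position 5 ('e'): repeat (last at 2), move window start to 3
  Position 5 ('e'): window [3,5] length 3
  Position 6 ('h'): window [3,6] length 4
  Position 7 ('e'): repeat (last at 5), move window start to 6
  Position 7 ('e'): window [6,7] length 2
  Position 8 ('g'): window [6,8] length 3
Longest substring with no repeats: "cdefg" with length 5

5


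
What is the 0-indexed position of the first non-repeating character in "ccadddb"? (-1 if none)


Input: ccadddb
Character frequencies:
  'a': 1
  'b': 1
  'c': 2
  'd': 3
Scanning left to right for freq == 1:
  Position 0 ('c'): freq=2, skip
  Position 1 ('c'): freq=2, skip
  Position 2 ('a'): unique! => answer = 2

2


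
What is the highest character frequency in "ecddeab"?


Input: ecddeab
Character counts:
  'a': 1
  'b': 1
  'c': 1
  'd': 2
  'e': 2
Maximum frequency: 2

2


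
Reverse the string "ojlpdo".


Input: ojlpdo
Reading characters right to left:
  Position 5: 'o'
  Position 4: 'd'
  Position 3: 'p'
  Position 2: 'l'
  Position 1: 'j'
  Position 0: 'o'
Reversed: odpljo

odpljo


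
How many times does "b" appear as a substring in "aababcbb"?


Searching for "b" in "aababcbb"
Scanning each position:
  Position 0: "a" => no
  Position 1: "a" => no
  Position 2: "b" => MATCH
  Position 3: "a" => no
  Position 4: "b" => MATCH
  Position 5: "c" => no
  Position 6: "b" => MATCH
  Position 7: "b" => MATCH
Total occurrences: 4

4


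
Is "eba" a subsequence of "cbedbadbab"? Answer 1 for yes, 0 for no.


Check if "eba" is a subsequence of "cbedbadbab"
Greedy scan:
  Position 0 ('c'): no match needed
  Position 1 ('b'): no match needed
  Position 2 ('e'): matches sub[0] = 'e'
  Position 3 ('d'): no match needed
  Position 4 ('b'): matches sub[1] = 'b'
  Position 5 ('a'): matches sub[2] = 'a'
  Position 6 ('d'): no match needed
  Position 7 ('b'): no match needed
  Position 8 ('a'): no match needed
  Position 9 ('b'): no match needed
All 3 characters matched => is a subsequence

1


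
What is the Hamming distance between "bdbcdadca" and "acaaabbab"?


Comparing "bdbcdadca" and "acaaabbab" position by position:
  Position 0: 'b' vs 'a' => differ
  Position 1: 'd' vs 'c' => differ
  Position 2: 'b' vs 'a' => differ
  Position 3: 'c' vs 'a' => differ
  Position 4: 'd' vs 'a' => differ
  Position 5: 'a' vs 'b' => differ
  Position 6: 'd' vs 'b' => differ
  Position 7: 'c' vs 'a' => differ
  Position 8: 'a' vs 'b' => differ
Total differences (Hamming distance): 9

9


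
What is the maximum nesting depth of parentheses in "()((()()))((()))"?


Input: "()((()()))((()))"
Tracking depth:
  Position 0 '(': depth becomes 1
  Position 1 ')': depth becomes 0
  Position 2 '(': depth becomes 1
  Position 3 '(': depth becomes 2
  Position 4 '(': depth becomes 3
  Position 5 ')': depth becomes 2
  Position 6 '(': depth becomes 3
  Position 7 ')': depth becomes 2
  Position 8 ')': depth becomes 1
  Position 9 ')': depth becomes 0
  Position 10 '(': depth becomes 1
  Position 11 '(': depth becomes 2
  Position 12 '(': depth becomes 3
  Position 13 ')': depth becomes 2
  Position 14 ')': depth becomes 1
  Position 15 ')': depth becomes 0
Maximum depth reached: 3

3


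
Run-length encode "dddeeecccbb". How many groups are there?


Input: dddeeecccbb
Scanning for consecutive runs:
  Group 1: 'd' x 3 (positions 0-2)
  Group 2: 'e' x 3 (positions 3-5)
  Group 3: 'c' x 3 (positions 6-8)
  Group 4: 'b' x 2 (positions 9-10)
Total groups: 4

4


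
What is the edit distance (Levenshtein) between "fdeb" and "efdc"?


Computing edit distance: "fdeb" -> "efdc"
DP table:
           e    f    d    c
      0    1    2    3    4
  f   1    1    1    2    3
  d   2    2    2    1    2
  e   3    2    3    2    2
  b   4    3    3    3    3
Edit distance = dp[4][4] = 3

3


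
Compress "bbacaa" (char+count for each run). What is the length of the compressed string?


Input: bbacaa
Runs:
  'b' x 2 => "b2"
  'a' x 1 => "a1"
  'c' x 1 => "c1"
  'a' x 2 => "a2"
Compressed: "b2a1c1a2"
Compressed length: 8

8


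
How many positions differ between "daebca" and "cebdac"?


Comparing "daebca" and "cebdac" position by position:
  Position 0: 'd' vs 'c' => DIFFER
  Position 1: 'a' vs 'e' => DIFFER
  Position 2: 'e' vs 'b' => DIFFER
  Position 3: 'b' vs 'd' => DIFFER
  Position 4: 'c' vs 'a' => DIFFER
  Position 5: 'a' vs 'c' => DIFFER
Positions that differ: 6

6


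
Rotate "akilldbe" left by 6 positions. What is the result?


Input: "akilldbe", rotate left by 6
First 6 characters: "akilld"
Remaining characters: "be"
Concatenate remaining + first: "be" + "akilld" = "beakilld"

beakilld


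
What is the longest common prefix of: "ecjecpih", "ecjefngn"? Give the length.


Words: ecjecpih, ecjefngn
  Position 0: all 'e' => match
  Position 1: all 'c' => match
  Position 2: all 'j' => match
  Position 3: all 'e' => match
  Position 4: ('c', 'f') => mismatch, stop
LCP = "ecje" (length 4)

4


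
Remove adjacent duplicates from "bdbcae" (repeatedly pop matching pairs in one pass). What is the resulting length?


Input: bdbcae
Stack-based adjacent duplicate removal:
  Read 'b': push. Stack: b
  Read 'd': push. Stack: bd
  Read 'b': push. Stack: bdb
  Read 'c': push. Stack: bdbc
  Read 'a': push. Stack: bdbca
  Read 'e': push. Stack: bdbcae
Final stack: "bdbcae" (length 6)

6


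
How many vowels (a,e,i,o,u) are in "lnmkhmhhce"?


Input: lnmkhmhhce
Checking each character:
  'l' at position 0: consonant
  'n' at position 1: consonant
  'm' at position 2: consonant
  'k' at position 3: consonant
  'h' at position 4: consonant
  'm' at position 5: consonant
  'h' at position 6: consonant
  'h' at position 7: consonant
  'c' at position 8: consonant
  'e' at position 9: vowel (running total: 1)
Total vowels: 1

1


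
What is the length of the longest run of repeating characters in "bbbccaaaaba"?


Input: "bbbccaaaaba"
Scanning for longest run:
  Position 1 ('b'): continues run of 'b', length=2
  Position 2 ('b'): continues run of 'b', length=3
  Position 3 ('c'): new char, reset run to 1
  Position 4 ('c'): continues run of 'c', length=2
  Position 5 ('a'): new char, reset run to 1
  Position 6 ('a'): continues run of 'a', length=2
  Position 7 ('a'): continues run of 'a', length=3
  Position 8 ('a'): continues run of 'a', length=4
  Position 9 ('b'): new char, reset run to 1
  Position 10 ('a'): new char, reset run to 1
Longest run: 'a' with length 4

4


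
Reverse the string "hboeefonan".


Input: hboeefonan
Reading characters right to left:
  Position 9: 'n'
  Position 8: 'a'
  Position 7: 'n'
  Position 6: 'o'
  Position 5: 'f'
  Position 4: 'e'
  Position 3: 'e'
  Position 2: 'o'
  Position 1: 'b'
  Position 0: 'h'
Reversed: nanofeeobh

nanofeeobh


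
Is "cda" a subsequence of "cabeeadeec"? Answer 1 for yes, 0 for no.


Check if "cda" is a subsequence of "cabeeadeec"
Greedy scan:
  Position 0 ('c'): matches sub[0] = 'c'
  Position 1 ('a'): no match needed
  Position 2 ('b'): no match needed
  Position 3 ('e'): no match needed
  Position 4 ('e'): no match needed
  Position 5 ('a'): no match needed
  Position 6 ('d'): matches sub[1] = 'd'
  Position 7 ('e'): no match needed
  Position 8 ('e'): no match needed
  Position 9 ('c'): no match needed
Only matched 2/3 characters => not a subsequence

0


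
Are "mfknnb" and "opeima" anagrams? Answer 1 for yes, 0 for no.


Strings: "mfknnb", "opeima"
Sorted first:  bfkmnn
Sorted second: aeimop
Differ at position 0: 'b' vs 'a' => not anagrams

0


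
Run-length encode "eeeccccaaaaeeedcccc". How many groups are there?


Input: eeeccccaaaaeeedcccc
Scanning for consecutive runs:
  Group 1: 'e' x 3 (positions 0-2)
  Group 2: 'c' x 4 (positions 3-6)
  Group 3: 'a' x 4 (positions 7-10)
  Group 4: 'e' x 3 (positions 11-13)
  Group 5: 'd' x 1 (positions 14-14)
  Group 6: 'c' x 4 (positions 15-18)
Total groups: 6

6


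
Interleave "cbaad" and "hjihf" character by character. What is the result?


Interleaving "cbaad" and "hjihf":
  Position 0: 'c' from first, 'h' from second => "ch"
  Position 1: 'b' from first, 'j' from second => "bj"
  Position 2: 'a' from first, 'i' from second => "ai"
  Position 3: 'a' from first, 'h' from second => "ah"
  Position 4: 'd' from first, 'f' from second => "df"
Result: chbjaiahdf

chbjaiahdf


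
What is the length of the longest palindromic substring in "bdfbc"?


Input: "bdfbc"
Checking substrings for palindromes:
  No multi-char palindromic substrings found
Longest palindromic substring: "b" with length 1

1


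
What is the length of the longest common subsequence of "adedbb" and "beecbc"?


LCS of "adedbb" and "beecbc"
DP table:
           b    e    e    c    b    c
      0    0    0    0    0    0    0
  a   0    0    0    0    0    0    0
  d   0    0    0    0    0    0    0
  e   0    0    1    1    1    1    1
  d   0    0    1    1    1    1    1
  b   0    1    1    1    1    2    2
  b   0    1    1    1    1    2    2
LCS length = dp[6][6] = 2

2


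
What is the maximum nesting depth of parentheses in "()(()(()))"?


Input: "()(()(()))"
Tracking depth:
  Position 0 '(': depth becomes 1
  Position 1 ')': depth becomes 0
  Position 2 '(': depth becomes 1
  Position 3 '(': depth becomes 2
  Position 4 ')': depth becomes 1
  Position 5 '(': depth becomes 2
  Position 6 '(': depth becomes 3
  Position 7 ')': depth becomes 2
  Position 8 ')': depth becomes 1
  Position 9 ')': depth becomes 0
Maximum depth reached: 3

3


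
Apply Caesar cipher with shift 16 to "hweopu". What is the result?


Caesar cipher: shift "hweopu" by 16
  'h' (pos 7) + 16 = pos 23 = 'x'
  'w' (pos 22) + 16 = pos 12 = 'm'
  'e' (pos 4) + 16 = pos 20 = 'u'
  'o' (pos 14) + 16 = pos 4 = 'e'
  'p' (pos 15) + 16 = pos 5 = 'f'
  'u' (pos 20) + 16 = pos 10 = 'k'
Result: xmuefk

xmuefk


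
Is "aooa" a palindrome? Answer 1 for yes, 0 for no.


Input: aooa
Reversed: aooa
  Compare pos 0 ('a') with pos 3 ('a'): match
  Compare pos 1 ('o') with pos 2 ('o'): match
Result: palindrome

1


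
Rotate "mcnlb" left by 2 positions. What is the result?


Input: "mcnlb", rotate left by 2
First 2 characters: "mc"
Remaining characters: "nlb"
Concatenate remaining + first: "nlb" + "mc" = "nlbmc"

nlbmc


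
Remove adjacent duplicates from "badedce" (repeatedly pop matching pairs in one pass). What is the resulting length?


Input: badedce
Stack-based adjacent duplicate removal:
  Read 'b': push. Stack: b
  Read 'a': push. Stack: ba
  Read 'd': push. Stack: bad
  Read 'e': push. Stack: bade
  Read 'd': push. Stack: baded
  Read 'c': push. Stack: badedc
  Read 'e': push. Stack: badedce
Final stack: "badedce" (length 7)

7


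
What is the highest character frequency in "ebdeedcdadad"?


Input: ebdeedcdadad
Character counts:
  'a': 2
  'b': 1
  'c': 1
  'd': 5
  'e': 3
Maximum frequency: 5

5


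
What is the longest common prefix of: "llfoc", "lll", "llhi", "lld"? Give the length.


Words: llfoc, lll, llhi, lld
  Position 0: all 'l' => match
  Position 1: all 'l' => match
  Position 2: ('f', 'l', 'h', 'd') => mismatch, stop
LCP = "ll" (length 2)

2


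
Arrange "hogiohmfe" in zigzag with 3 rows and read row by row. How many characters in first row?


Zigzag "hogiohmfe" into 3 rows:
Placing characters:
  'h' => row 0
  'o' => row 1
  'g' => row 2
  'i' => row 1
  'o' => row 0
  'h' => row 1
  'm' => row 2
  'f' => row 1
  'e' => row 0
Rows:
  Row 0: "hoe"
  Row 1: "oihf"
  Row 2: "gm"
First row length: 3

3


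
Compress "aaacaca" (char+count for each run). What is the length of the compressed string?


Input: aaacaca
Runs:
  'a' x 3 => "a3"
  'c' x 1 => "c1"
  'a' x 1 => "a1"
  'c' x 1 => "c1"
  'a' x 1 => "a1"
Compressed: "a3c1a1c1a1"
Compressed length: 10

10


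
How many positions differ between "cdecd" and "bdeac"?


Comparing "cdecd" and "bdeac" position by position:
  Position 0: 'c' vs 'b' => DIFFER
  Position 1: 'd' vs 'd' => same
  Position 2: 'e' vs 'e' => same
  Position 3: 'c' vs 'a' => DIFFER
  Position 4: 'd' vs 'c' => DIFFER
Positions that differ: 3

3


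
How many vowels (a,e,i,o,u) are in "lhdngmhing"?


Input: lhdngmhing
Checking each character:
  'l' at position 0: consonant
  'h' at position 1: consonant
  'd' at position 2: consonant
  'n' at position 3: consonant
  'g' at position 4: consonant
  'm' at position 5: consonant
  'h' at position 6: consonant
  'i' at position 7: vowel (running total: 1)
  'n' at position 8: consonant
  'g' at position 9: consonant
Total vowels: 1

1


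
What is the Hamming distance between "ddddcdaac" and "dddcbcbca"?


Comparing "ddddcdaac" and "dddcbcbca" position by position:
  Position 0: 'd' vs 'd' => same
  Position 1: 'd' vs 'd' => same
  Position 2: 'd' vs 'd' => same
  Position 3: 'd' vs 'c' => differ
  Position 4: 'c' vs 'b' => differ
  Position 5: 'd' vs 'c' => differ
  Position 6: 'a' vs 'b' => differ
  Position 7: 'a' vs 'c' => differ
  Position 8: 'c' vs 'a' => differ
Total differences (Hamming distance): 6

6


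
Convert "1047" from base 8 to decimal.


Input: "1047" in base 8
Positional expansion:
  Digit '1' (value 1) x 8^3 = 512
  Digit '0' (value 0) x 8^2 = 0
  Digit '4' (value 4) x 8^1 = 32
  Digit '7' (value 7) x 8^0 = 7
Sum = 551

551


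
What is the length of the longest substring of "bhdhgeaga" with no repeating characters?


Input: "bhdhgeaga"
Sliding window (track last position of each char):
  Position 0 ('b'): window [0,0] length 1 -- new best
  Position 1 ('h'): window [0,1] length 2 -- new best
  Position 2 ('d'): window [0,2] length 3 -- new best
  Position 3 ('h'): repeat (last at 1), move window start to 2
  Position 3 ('h'): window [2,3] length 2
  Position 4 ('g'): window [2,4] length 3
  Position 5 ('e'): window [2,5] length 4 -- new best
  Position 6 ('a'): window [2,6] length 5 -- new best
  Position 7 ('g'): repeat (last at 4), move window start to 5
  Position 7 ('g'): window [5,7] length 3
  Position 8 ('a'): repeat (last at 6), move window start to 7
  Position 8 ('a'): window [7,8] length 2
Longest substring with no repeats: "dhgea" with length 5

5


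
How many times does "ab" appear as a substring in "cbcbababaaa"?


Searching for "ab" in "cbcbababaaa"
Scanning each position:
  Position 0: "cb" => no
  Position 1: "bc" => no
  Position 2: "cb" => no
  Position 3: "ba" => no
  Position 4: "ab" => MATCH
  Position 5: "ba" => no
  Position 6: "ab" => MATCH
  Position 7: "ba" => no
  Position 8: "aa" => no
  Position 9: "aa" => no
Total occurrences: 2

2


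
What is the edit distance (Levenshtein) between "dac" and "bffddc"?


Computing edit distance: "dac" -> "bffddc"
DP table:
           b    f    f    d    d    c
      0    1    2    3    4    5    6
  d   1    1    2    3    3    4    5
  a   2    2    2    3    4    4    5
  c   3    3    3    3    4    5    4
Edit distance = dp[3][6] = 4

4


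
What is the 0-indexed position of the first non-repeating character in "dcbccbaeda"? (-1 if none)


Input: dcbccbaeda
Character frequencies:
  'a': 2
  'b': 2
  'c': 3
  'd': 2
  'e': 1
Scanning left to right for freq == 1:
  Position 0 ('d'): freq=2, skip
  Position 1 ('c'): freq=3, skip
  Position 2 ('b'): freq=2, skip
  Position 3 ('c'): freq=3, skip
  Position 4 ('c'): freq=3, skip
  Position 5 ('b'): freq=2, skip
  Position 6 ('a'): freq=2, skip
  Position 7 ('e'): unique! => answer = 7

7


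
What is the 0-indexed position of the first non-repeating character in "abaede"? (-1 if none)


Input: abaede
Character frequencies:
  'a': 2
  'b': 1
  'd': 1
  'e': 2
Scanning left to right for freq == 1:
  Position 0 ('a'): freq=2, skip
  Position 1 ('b'): unique! => answer = 1

1


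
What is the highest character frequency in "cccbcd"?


Input: cccbcd
Character counts:
  'b': 1
  'c': 4
  'd': 1
Maximum frequency: 4

4


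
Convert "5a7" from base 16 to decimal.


Input: "5a7" in base 16
Positional expansion:
  Digit '5' (value 5) x 16^2 = 1280
  Digit 'a' (value 10) x 16^1 = 160
  Digit '7' (value 7) x 16^0 = 7
Sum = 1447

1447


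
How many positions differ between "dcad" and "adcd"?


Comparing "dcad" and "adcd" position by position:
  Position 0: 'd' vs 'a' => DIFFER
  Position 1: 'c' vs 'd' => DIFFER
  Position 2: 'a' vs 'c' => DIFFER
  Position 3: 'd' vs 'd' => same
Positions that differ: 3

3


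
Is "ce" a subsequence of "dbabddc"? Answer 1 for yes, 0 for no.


Check if "ce" is a subsequence of "dbabddc"
Greedy scan:
  Position 0 ('d'): no match needed
  Position 1 ('b'): no match needed
  Position 2 ('a'): no match needed
  Position 3 ('b'): no match needed
  Position 4 ('d'): no match needed
  Position 5 ('d'): no match needed
  Position 6 ('c'): matches sub[0] = 'c'
Only matched 1/2 characters => not a subsequence

0


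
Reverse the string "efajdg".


Input: efajdg
Reading characters right to left:
  Position 5: 'g'
  Position 4: 'd'
  Position 3: 'j'
  Position 2: 'a'
  Position 1: 'f'
  Position 0: 'e'
Reversed: gdjafe

gdjafe


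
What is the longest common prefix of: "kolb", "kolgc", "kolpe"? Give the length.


Words: kolb, kolgc, kolpe
  Position 0: all 'k' => match
  Position 1: all 'o' => match
  Position 2: all 'l' => match
  Position 3: ('b', 'g', 'p') => mismatch, stop
LCP = "kol" (length 3)

3


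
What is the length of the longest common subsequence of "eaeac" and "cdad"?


LCS of "eaeac" and "cdad"
DP table:
           c    d    a    d
      0    0    0    0    0
  e   0    0    0    0    0
  a   0    0    0    1    1
  e   0    0    0    1    1
  a   0    0    0    1    1
  c   0    1    1    1    1
LCS length = dp[5][4] = 1

1


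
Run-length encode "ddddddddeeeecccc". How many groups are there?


Input: ddddddddeeeecccc
Scanning for consecutive runs:
  Group 1: 'd' x 8 (positions 0-7)
  Group 2: 'e' x 4 (positions 8-11)
  Group 3: 'c' x 4 (positions 12-15)
Total groups: 3

3


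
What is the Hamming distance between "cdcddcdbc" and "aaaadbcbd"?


Comparing "cdcddcdbc" and "aaaadbcbd" position by position:
  Position 0: 'c' vs 'a' => differ
  Position 1: 'd' vs 'a' => differ
  Position 2: 'c' vs 'a' => differ
  Position 3: 'd' vs 'a' => differ
  Position 4: 'd' vs 'd' => same
  Position 5: 'c' vs 'b' => differ
  Position 6: 'd' vs 'c' => differ
  Position 7: 'b' vs 'b' => same
  Position 8: 'c' vs 'd' => differ
Total differences (Hamming distance): 7

7
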